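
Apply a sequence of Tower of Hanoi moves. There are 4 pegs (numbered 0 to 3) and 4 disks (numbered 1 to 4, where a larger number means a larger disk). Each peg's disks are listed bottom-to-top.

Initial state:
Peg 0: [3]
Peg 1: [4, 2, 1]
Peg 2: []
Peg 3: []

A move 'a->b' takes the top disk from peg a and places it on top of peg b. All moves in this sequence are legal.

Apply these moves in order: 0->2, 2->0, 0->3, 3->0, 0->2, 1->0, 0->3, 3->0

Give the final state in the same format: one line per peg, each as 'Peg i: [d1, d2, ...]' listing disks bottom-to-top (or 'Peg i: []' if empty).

After move 1 (0->2):
Peg 0: []
Peg 1: [4, 2, 1]
Peg 2: [3]
Peg 3: []

After move 2 (2->0):
Peg 0: [3]
Peg 1: [4, 2, 1]
Peg 2: []
Peg 3: []

After move 3 (0->3):
Peg 0: []
Peg 1: [4, 2, 1]
Peg 2: []
Peg 3: [3]

After move 4 (3->0):
Peg 0: [3]
Peg 1: [4, 2, 1]
Peg 2: []
Peg 3: []

After move 5 (0->2):
Peg 0: []
Peg 1: [4, 2, 1]
Peg 2: [3]
Peg 3: []

After move 6 (1->0):
Peg 0: [1]
Peg 1: [4, 2]
Peg 2: [3]
Peg 3: []

After move 7 (0->3):
Peg 0: []
Peg 1: [4, 2]
Peg 2: [3]
Peg 3: [1]

After move 8 (3->0):
Peg 0: [1]
Peg 1: [4, 2]
Peg 2: [3]
Peg 3: []

Answer: Peg 0: [1]
Peg 1: [4, 2]
Peg 2: [3]
Peg 3: []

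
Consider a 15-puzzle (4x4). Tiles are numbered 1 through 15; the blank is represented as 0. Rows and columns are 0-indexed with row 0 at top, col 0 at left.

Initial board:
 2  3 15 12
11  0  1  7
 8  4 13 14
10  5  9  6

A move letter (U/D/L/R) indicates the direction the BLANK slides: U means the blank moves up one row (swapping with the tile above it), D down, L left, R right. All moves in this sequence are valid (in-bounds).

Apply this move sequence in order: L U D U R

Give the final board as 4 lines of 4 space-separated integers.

After move 1 (L):
 2  3 15 12
 0 11  1  7
 8  4 13 14
10  5  9  6

After move 2 (U):
 0  3 15 12
 2 11  1  7
 8  4 13 14
10  5  9  6

After move 3 (D):
 2  3 15 12
 0 11  1  7
 8  4 13 14
10  5  9  6

After move 4 (U):
 0  3 15 12
 2 11  1  7
 8  4 13 14
10  5  9  6

After move 5 (R):
 3  0 15 12
 2 11  1  7
 8  4 13 14
10  5  9  6

Answer:  3  0 15 12
 2 11  1  7
 8  4 13 14
10  5  9  6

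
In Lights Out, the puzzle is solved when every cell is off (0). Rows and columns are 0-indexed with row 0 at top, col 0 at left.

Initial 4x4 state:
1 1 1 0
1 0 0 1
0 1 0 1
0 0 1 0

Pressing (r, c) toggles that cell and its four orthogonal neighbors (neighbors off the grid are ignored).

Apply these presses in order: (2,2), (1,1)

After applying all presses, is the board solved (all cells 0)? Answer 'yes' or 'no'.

Answer: no

Derivation:
After press 1 at (2,2):
1 1 1 0
1 0 1 1
0 0 1 0
0 0 0 0

After press 2 at (1,1):
1 0 1 0
0 1 0 1
0 1 1 0
0 0 0 0

Lights still on: 6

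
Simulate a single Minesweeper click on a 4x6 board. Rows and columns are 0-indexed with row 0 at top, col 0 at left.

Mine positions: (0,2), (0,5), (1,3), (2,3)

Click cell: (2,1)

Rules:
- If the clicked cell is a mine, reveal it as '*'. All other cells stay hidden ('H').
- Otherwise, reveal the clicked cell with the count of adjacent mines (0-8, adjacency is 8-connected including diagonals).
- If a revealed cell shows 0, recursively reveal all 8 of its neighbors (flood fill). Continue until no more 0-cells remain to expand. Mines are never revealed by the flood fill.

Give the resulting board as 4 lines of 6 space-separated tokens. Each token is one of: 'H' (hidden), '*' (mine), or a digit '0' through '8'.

0 1 H H H H
0 1 3 H H H
0 0 2 H H H
0 0 1 H H H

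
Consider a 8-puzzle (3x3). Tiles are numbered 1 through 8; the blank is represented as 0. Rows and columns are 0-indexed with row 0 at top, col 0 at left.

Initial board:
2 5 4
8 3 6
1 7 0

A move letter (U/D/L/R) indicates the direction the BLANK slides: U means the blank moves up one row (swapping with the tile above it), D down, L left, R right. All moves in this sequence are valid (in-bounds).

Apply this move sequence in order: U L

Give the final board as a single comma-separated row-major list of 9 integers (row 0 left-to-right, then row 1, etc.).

Answer: 2, 5, 4, 8, 0, 3, 1, 7, 6

Derivation:
After move 1 (U):
2 5 4
8 3 0
1 7 6

After move 2 (L):
2 5 4
8 0 3
1 7 6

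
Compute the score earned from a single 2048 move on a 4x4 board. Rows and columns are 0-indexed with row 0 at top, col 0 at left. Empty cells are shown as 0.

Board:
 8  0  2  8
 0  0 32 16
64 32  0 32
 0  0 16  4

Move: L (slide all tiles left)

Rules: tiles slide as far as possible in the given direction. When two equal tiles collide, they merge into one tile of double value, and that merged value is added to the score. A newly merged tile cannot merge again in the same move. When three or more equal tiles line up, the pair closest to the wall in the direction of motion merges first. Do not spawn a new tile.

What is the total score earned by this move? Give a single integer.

Answer: 64

Derivation:
Slide left:
row 0: [8, 0, 2, 8] -> [8, 2, 8, 0]  score +0 (running 0)
row 1: [0, 0, 32, 16] -> [32, 16, 0, 0]  score +0 (running 0)
row 2: [64, 32, 0, 32] -> [64, 64, 0, 0]  score +64 (running 64)
row 3: [0, 0, 16, 4] -> [16, 4, 0, 0]  score +0 (running 64)
Board after move:
 8  2  8  0
32 16  0  0
64 64  0  0
16  4  0  0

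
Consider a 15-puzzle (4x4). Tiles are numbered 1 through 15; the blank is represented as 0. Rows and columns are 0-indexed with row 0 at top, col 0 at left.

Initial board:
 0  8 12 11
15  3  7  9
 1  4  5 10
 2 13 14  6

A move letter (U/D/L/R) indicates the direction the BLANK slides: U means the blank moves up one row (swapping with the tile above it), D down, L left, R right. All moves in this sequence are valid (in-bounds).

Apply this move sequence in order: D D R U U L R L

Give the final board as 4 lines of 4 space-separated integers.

Answer:  0 15 12 11
 1  8  7  9
 4  3  5 10
 2 13 14  6

Derivation:
After move 1 (D):
15  8 12 11
 0  3  7  9
 1  4  5 10
 2 13 14  6

After move 2 (D):
15  8 12 11
 1  3  7  9
 0  4  5 10
 2 13 14  6

After move 3 (R):
15  8 12 11
 1  3  7  9
 4  0  5 10
 2 13 14  6

After move 4 (U):
15  8 12 11
 1  0  7  9
 4  3  5 10
 2 13 14  6

After move 5 (U):
15  0 12 11
 1  8  7  9
 4  3  5 10
 2 13 14  6

After move 6 (L):
 0 15 12 11
 1  8  7  9
 4  3  5 10
 2 13 14  6

After move 7 (R):
15  0 12 11
 1  8  7  9
 4  3  5 10
 2 13 14  6

After move 8 (L):
 0 15 12 11
 1  8  7  9
 4  3  5 10
 2 13 14  6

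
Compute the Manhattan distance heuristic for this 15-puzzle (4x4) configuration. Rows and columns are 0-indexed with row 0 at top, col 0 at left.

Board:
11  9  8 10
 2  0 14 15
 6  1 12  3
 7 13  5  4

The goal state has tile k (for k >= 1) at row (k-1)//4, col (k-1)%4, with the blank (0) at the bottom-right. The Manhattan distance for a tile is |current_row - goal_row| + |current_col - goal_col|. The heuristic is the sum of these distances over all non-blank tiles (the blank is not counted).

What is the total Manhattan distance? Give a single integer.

Answer: 42

Derivation:
Tile 11: (0,0)->(2,2) = 4
Tile 9: (0,1)->(2,0) = 3
Tile 8: (0,2)->(1,3) = 2
Tile 10: (0,3)->(2,1) = 4
Tile 2: (1,0)->(0,1) = 2
Tile 14: (1,2)->(3,1) = 3
Tile 15: (1,3)->(3,2) = 3
Tile 6: (2,0)->(1,1) = 2
Tile 1: (2,1)->(0,0) = 3
Tile 12: (2,2)->(2,3) = 1
Tile 3: (2,3)->(0,2) = 3
Tile 7: (3,0)->(1,2) = 4
Tile 13: (3,1)->(3,0) = 1
Tile 5: (3,2)->(1,0) = 4
Tile 4: (3,3)->(0,3) = 3
Sum: 4 + 3 + 2 + 4 + 2 + 3 + 3 + 2 + 3 + 1 + 3 + 4 + 1 + 4 + 3 = 42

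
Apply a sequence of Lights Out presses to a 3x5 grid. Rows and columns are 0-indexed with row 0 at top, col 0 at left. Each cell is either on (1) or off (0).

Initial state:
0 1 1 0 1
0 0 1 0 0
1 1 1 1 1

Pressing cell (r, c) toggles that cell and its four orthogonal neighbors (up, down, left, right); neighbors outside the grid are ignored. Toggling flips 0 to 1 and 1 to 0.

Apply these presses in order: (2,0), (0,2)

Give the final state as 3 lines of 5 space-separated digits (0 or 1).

Answer: 0 0 0 1 1
1 0 0 0 0
0 0 1 1 1

Derivation:
After press 1 at (2,0):
0 1 1 0 1
1 0 1 0 0
0 0 1 1 1

After press 2 at (0,2):
0 0 0 1 1
1 0 0 0 0
0 0 1 1 1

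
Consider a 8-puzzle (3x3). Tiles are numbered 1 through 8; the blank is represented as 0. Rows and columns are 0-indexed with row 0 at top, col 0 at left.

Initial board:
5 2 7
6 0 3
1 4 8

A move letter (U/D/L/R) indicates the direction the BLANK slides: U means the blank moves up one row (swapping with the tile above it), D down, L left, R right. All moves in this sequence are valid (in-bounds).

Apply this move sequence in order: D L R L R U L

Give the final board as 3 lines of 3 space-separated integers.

Answer: 5 2 7
0 6 3
1 4 8

Derivation:
After move 1 (D):
5 2 7
6 4 3
1 0 8

After move 2 (L):
5 2 7
6 4 3
0 1 8

After move 3 (R):
5 2 7
6 4 3
1 0 8

After move 4 (L):
5 2 7
6 4 3
0 1 8

After move 5 (R):
5 2 7
6 4 3
1 0 8

After move 6 (U):
5 2 7
6 0 3
1 4 8

After move 7 (L):
5 2 7
0 6 3
1 4 8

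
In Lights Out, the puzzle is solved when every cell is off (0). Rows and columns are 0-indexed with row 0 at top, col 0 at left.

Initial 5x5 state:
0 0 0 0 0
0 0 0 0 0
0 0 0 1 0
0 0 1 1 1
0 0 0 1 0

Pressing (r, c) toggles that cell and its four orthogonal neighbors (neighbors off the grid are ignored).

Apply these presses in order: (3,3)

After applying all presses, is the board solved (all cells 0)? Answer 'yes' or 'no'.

After press 1 at (3,3):
0 0 0 0 0
0 0 0 0 0
0 0 0 0 0
0 0 0 0 0
0 0 0 0 0

Lights still on: 0

Answer: yes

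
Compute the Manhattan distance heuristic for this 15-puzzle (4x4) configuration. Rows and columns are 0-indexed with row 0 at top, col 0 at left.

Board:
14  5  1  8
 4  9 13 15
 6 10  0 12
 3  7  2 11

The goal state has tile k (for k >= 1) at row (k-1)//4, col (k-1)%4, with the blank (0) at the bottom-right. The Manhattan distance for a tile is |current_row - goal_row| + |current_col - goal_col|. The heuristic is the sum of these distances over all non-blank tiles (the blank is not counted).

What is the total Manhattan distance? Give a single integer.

Answer: 38

Derivation:
Tile 14: (0,0)->(3,1) = 4
Tile 5: (0,1)->(1,0) = 2
Tile 1: (0,2)->(0,0) = 2
Tile 8: (0,3)->(1,3) = 1
Tile 4: (1,0)->(0,3) = 4
Tile 9: (1,1)->(2,0) = 2
Tile 13: (1,2)->(3,0) = 4
Tile 15: (1,3)->(3,2) = 3
Tile 6: (2,0)->(1,1) = 2
Tile 10: (2,1)->(2,1) = 0
Tile 12: (2,3)->(2,3) = 0
Tile 3: (3,0)->(0,2) = 5
Tile 7: (3,1)->(1,2) = 3
Tile 2: (3,2)->(0,1) = 4
Tile 11: (3,3)->(2,2) = 2
Sum: 4 + 2 + 2 + 1 + 4 + 2 + 4 + 3 + 2 + 0 + 0 + 5 + 3 + 4 + 2 = 38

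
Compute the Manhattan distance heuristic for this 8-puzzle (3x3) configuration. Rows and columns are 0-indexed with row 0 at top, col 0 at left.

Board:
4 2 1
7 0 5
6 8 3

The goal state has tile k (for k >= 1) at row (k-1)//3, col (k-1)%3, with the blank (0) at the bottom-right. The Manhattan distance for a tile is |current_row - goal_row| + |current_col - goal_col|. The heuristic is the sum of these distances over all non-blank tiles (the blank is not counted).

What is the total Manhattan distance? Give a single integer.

Tile 4: (0,0)->(1,0) = 1
Tile 2: (0,1)->(0,1) = 0
Tile 1: (0,2)->(0,0) = 2
Tile 7: (1,0)->(2,0) = 1
Tile 5: (1,2)->(1,1) = 1
Tile 6: (2,0)->(1,2) = 3
Tile 8: (2,1)->(2,1) = 0
Tile 3: (2,2)->(0,2) = 2
Sum: 1 + 0 + 2 + 1 + 1 + 3 + 0 + 2 = 10

Answer: 10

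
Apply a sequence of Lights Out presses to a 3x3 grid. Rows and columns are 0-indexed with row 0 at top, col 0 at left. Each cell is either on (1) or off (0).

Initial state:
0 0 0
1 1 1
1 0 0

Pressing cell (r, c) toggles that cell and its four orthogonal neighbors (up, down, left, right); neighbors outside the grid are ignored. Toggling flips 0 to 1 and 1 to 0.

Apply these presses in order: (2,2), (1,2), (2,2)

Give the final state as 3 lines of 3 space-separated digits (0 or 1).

After press 1 at (2,2):
0 0 0
1 1 0
1 1 1

After press 2 at (1,2):
0 0 1
1 0 1
1 1 0

After press 3 at (2,2):
0 0 1
1 0 0
1 0 1

Answer: 0 0 1
1 0 0
1 0 1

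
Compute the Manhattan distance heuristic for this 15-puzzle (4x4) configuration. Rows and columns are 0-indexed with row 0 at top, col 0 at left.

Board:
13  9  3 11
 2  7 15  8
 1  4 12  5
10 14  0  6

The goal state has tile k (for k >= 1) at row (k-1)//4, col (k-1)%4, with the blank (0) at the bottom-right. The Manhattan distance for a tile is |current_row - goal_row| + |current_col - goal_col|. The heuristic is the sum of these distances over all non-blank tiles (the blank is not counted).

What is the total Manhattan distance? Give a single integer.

Answer: 31

Derivation:
Tile 13: (0,0)->(3,0) = 3
Tile 9: (0,1)->(2,0) = 3
Tile 3: (0,2)->(0,2) = 0
Tile 11: (0,3)->(2,2) = 3
Tile 2: (1,0)->(0,1) = 2
Tile 7: (1,1)->(1,2) = 1
Tile 15: (1,2)->(3,2) = 2
Tile 8: (1,3)->(1,3) = 0
Tile 1: (2,0)->(0,0) = 2
Tile 4: (2,1)->(0,3) = 4
Tile 12: (2,2)->(2,3) = 1
Tile 5: (2,3)->(1,0) = 4
Tile 10: (3,0)->(2,1) = 2
Tile 14: (3,1)->(3,1) = 0
Tile 6: (3,3)->(1,1) = 4
Sum: 3 + 3 + 0 + 3 + 2 + 1 + 2 + 0 + 2 + 4 + 1 + 4 + 2 + 0 + 4 = 31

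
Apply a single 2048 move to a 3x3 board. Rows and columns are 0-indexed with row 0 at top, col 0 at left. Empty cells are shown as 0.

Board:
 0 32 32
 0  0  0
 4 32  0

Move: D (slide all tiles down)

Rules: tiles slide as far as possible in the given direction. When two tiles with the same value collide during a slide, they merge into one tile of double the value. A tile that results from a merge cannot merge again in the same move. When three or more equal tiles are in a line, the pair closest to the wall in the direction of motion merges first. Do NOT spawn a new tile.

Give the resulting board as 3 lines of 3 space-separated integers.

Answer:  0  0  0
 0  0  0
 4 64 32

Derivation:
Slide down:
col 0: [0, 0, 4] -> [0, 0, 4]
col 1: [32, 0, 32] -> [0, 0, 64]
col 2: [32, 0, 0] -> [0, 0, 32]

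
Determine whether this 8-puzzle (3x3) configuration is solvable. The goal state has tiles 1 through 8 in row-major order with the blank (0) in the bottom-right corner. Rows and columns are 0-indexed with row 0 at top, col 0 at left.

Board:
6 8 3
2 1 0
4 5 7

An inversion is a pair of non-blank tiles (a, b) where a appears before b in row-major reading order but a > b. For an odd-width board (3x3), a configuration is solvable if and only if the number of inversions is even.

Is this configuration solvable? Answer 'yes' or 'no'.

Answer: yes

Derivation:
Inversions (pairs i<j in row-major order where tile[i] > tile[j] > 0): 14
14 is even, so the puzzle is solvable.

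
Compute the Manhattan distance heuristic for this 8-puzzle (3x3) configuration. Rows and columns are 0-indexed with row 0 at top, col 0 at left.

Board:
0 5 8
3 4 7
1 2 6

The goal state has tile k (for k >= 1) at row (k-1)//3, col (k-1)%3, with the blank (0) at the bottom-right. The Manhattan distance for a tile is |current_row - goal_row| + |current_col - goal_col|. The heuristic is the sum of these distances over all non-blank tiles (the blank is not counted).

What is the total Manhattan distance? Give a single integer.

Answer: 16

Derivation:
Tile 5: (0,1)->(1,1) = 1
Tile 8: (0,2)->(2,1) = 3
Tile 3: (1,0)->(0,2) = 3
Tile 4: (1,1)->(1,0) = 1
Tile 7: (1,2)->(2,0) = 3
Tile 1: (2,0)->(0,0) = 2
Tile 2: (2,1)->(0,1) = 2
Tile 6: (2,2)->(1,2) = 1
Sum: 1 + 3 + 3 + 1 + 3 + 2 + 2 + 1 = 16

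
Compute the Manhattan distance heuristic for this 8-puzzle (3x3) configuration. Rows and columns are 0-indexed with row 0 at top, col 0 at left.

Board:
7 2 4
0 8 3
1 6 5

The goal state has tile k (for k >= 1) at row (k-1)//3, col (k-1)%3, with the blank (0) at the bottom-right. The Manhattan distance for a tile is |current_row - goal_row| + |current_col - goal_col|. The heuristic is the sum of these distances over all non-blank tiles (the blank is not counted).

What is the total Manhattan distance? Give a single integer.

Tile 7: (0,0)->(2,0) = 2
Tile 2: (0,1)->(0,1) = 0
Tile 4: (0,2)->(1,0) = 3
Tile 8: (1,1)->(2,1) = 1
Tile 3: (1,2)->(0,2) = 1
Tile 1: (2,0)->(0,0) = 2
Tile 6: (2,1)->(1,2) = 2
Tile 5: (2,2)->(1,1) = 2
Sum: 2 + 0 + 3 + 1 + 1 + 2 + 2 + 2 = 13

Answer: 13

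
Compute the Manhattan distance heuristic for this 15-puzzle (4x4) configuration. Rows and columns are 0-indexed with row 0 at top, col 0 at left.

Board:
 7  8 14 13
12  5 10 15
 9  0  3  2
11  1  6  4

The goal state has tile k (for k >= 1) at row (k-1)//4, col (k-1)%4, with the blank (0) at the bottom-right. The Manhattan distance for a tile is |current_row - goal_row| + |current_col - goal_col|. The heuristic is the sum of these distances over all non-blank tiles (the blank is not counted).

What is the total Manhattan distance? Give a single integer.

Answer: 45

Derivation:
Tile 7: at (0,0), goal (1,2), distance |0-1|+|0-2| = 3
Tile 8: at (0,1), goal (1,3), distance |0-1|+|1-3| = 3
Tile 14: at (0,2), goal (3,1), distance |0-3|+|2-1| = 4
Tile 13: at (0,3), goal (3,0), distance |0-3|+|3-0| = 6
Tile 12: at (1,0), goal (2,3), distance |1-2|+|0-3| = 4
Tile 5: at (1,1), goal (1,0), distance |1-1|+|1-0| = 1
Tile 10: at (1,2), goal (2,1), distance |1-2|+|2-1| = 2
Tile 15: at (1,3), goal (3,2), distance |1-3|+|3-2| = 3
Tile 9: at (2,0), goal (2,0), distance |2-2|+|0-0| = 0
Tile 3: at (2,2), goal (0,2), distance |2-0|+|2-2| = 2
Tile 2: at (2,3), goal (0,1), distance |2-0|+|3-1| = 4
Tile 11: at (3,0), goal (2,2), distance |3-2|+|0-2| = 3
Tile 1: at (3,1), goal (0,0), distance |3-0|+|1-0| = 4
Tile 6: at (3,2), goal (1,1), distance |3-1|+|2-1| = 3
Tile 4: at (3,3), goal (0,3), distance |3-0|+|3-3| = 3
Sum: 3 + 3 + 4 + 6 + 4 + 1 + 2 + 3 + 0 + 2 + 4 + 3 + 4 + 3 + 3 = 45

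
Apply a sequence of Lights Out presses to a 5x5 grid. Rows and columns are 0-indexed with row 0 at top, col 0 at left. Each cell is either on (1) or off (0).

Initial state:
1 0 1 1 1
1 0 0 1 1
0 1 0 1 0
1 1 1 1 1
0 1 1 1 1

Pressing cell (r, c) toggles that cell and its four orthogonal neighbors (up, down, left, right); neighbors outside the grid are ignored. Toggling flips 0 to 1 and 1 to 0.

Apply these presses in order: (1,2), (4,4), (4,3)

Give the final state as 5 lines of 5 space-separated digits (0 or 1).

Answer: 1 0 0 1 1
1 1 1 0 1
0 1 1 1 0
1 1 1 0 0
0 1 0 1 1

Derivation:
After press 1 at (1,2):
1 0 0 1 1
1 1 1 0 1
0 1 1 1 0
1 1 1 1 1
0 1 1 1 1

After press 2 at (4,4):
1 0 0 1 1
1 1 1 0 1
0 1 1 1 0
1 1 1 1 0
0 1 1 0 0

After press 3 at (4,3):
1 0 0 1 1
1 1 1 0 1
0 1 1 1 0
1 1 1 0 0
0 1 0 1 1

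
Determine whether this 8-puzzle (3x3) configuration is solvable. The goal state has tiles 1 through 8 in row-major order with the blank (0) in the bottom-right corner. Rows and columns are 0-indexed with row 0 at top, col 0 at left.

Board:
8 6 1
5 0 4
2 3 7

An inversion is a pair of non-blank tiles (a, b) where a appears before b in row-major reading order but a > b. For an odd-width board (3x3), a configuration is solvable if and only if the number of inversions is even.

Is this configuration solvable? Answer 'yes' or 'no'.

Answer: no

Derivation:
Inversions (pairs i<j in row-major order where tile[i] > tile[j] > 0): 17
17 is odd, so the puzzle is not solvable.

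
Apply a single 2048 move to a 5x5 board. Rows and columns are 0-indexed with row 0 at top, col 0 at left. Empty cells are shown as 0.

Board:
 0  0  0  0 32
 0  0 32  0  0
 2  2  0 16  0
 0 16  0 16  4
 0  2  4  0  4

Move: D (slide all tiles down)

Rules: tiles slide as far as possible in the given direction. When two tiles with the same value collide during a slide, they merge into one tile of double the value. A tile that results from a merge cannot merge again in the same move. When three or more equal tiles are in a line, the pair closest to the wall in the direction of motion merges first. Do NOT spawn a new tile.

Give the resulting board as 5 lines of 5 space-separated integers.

Slide down:
col 0: [0, 0, 2, 0, 0] -> [0, 0, 0, 0, 2]
col 1: [0, 0, 2, 16, 2] -> [0, 0, 2, 16, 2]
col 2: [0, 32, 0, 0, 4] -> [0, 0, 0, 32, 4]
col 3: [0, 0, 16, 16, 0] -> [0, 0, 0, 0, 32]
col 4: [32, 0, 0, 4, 4] -> [0, 0, 0, 32, 8]

Answer:  0  0  0  0  0
 0  0  0  0  0
 0  2  0  0  0
 0 16 32  0 32
 2  2  4 32  8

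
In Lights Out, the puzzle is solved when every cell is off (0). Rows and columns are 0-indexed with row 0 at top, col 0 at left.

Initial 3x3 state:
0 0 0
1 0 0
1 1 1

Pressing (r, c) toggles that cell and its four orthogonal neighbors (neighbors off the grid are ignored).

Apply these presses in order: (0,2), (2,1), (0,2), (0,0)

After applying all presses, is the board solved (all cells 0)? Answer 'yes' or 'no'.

After press 1 at (0,2):
0 1 1
1 0 1
1 1 1

After press 2 at (2,1):
0 1 1
1 1 1
0 0 0

After press 3 at (0,2):
0 0 0
1 1 0
0 0 0

After press 4 at (0,0):
1 1 0
0 1 0
0 0 0

Lights still on: 3

Answer: no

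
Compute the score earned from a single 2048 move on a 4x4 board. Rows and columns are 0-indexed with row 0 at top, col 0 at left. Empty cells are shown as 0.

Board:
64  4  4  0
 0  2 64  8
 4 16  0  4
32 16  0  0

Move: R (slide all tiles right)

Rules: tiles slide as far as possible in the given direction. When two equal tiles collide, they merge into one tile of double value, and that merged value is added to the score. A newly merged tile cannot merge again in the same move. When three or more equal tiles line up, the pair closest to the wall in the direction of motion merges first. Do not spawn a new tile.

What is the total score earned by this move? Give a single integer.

Answer: 8

Derivation:
Slide right:
row 0: [64, 4, 4, 0] -> [0, 0, 64, 8]  score +8 (running 8)
row 1: [0, 2, 64, 8] -> [0, 2, 64, 8]  score +0 (running 8)
row 2: [4, 16, 0, 4] -> [0, 4, 16, 4]  score +0 (running 8)
row 3: [32, 16, 0, 0] -> [0, 0, 32, 16]  score +0 (running 8)
Board after move:
 0  0 64  8
 0  2 64  8
 0  4 16  4
 0  0 32 16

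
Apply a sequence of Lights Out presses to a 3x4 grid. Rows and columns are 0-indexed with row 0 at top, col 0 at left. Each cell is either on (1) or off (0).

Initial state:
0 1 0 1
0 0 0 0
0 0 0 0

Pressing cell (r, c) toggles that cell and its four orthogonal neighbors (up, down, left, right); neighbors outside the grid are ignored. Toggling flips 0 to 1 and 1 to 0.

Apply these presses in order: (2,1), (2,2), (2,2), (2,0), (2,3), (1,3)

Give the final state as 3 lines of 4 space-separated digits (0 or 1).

Answer: 0 1 0 0
1 1 1 0
0 0 0 0

Derivation:
After press 1 at (2,1):
0 1 0 1
0 1 0 0
1 1 1 0

After press 2 at (2,2):
0 1 0 1
0 1 1 0
1 0 0 1

After press 3 at (2,2):
0 1 0 1
0 1 0 0
1 1 1 0

After press 4 at (2,0):
0 1 0 1
1 1 0 0
0 0 1 0

After press 5 at (2,3):
0 1 0 1
1 1 0 1
0 0 0 1

After press 6 at (1,3):
0 1 0 0
1 1 1 0
0 0 0 0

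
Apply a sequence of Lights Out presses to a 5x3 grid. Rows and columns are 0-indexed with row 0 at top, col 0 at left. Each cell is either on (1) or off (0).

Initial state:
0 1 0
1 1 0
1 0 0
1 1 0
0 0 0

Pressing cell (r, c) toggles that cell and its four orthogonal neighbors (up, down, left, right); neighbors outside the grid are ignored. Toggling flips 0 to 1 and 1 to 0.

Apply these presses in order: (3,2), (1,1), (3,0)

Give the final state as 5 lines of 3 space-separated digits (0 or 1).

Answer: 0 0 0
0 0 1
0 1 1
0 1 1
1 0 1

Derivation:
After press 1 at (3,2):
0 1 0
1 1 0
1 0 1
1 0 1
0 0 1

After press 2 at (1,1):
0 0 0
0 0 1
1 1 1
1 0 1
0 0 1

After press 3 at (3,0):
0 0 0
0 0 1
0 1 1
0 1 1
1 0 1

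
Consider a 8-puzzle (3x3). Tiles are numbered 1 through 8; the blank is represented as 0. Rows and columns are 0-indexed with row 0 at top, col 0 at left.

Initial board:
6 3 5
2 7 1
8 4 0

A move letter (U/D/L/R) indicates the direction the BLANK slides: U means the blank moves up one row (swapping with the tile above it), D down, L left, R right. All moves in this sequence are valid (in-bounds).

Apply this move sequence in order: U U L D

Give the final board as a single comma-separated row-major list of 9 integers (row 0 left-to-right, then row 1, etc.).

After move 1 (U):
6 3 5
2 7 0
8 4 1

After move 2 (U):
6 3 0
2 7 5
8 4 1

After move 3 (L):
6 0 3
2 7 5
8 4 1

After move 4 (D):
6 7 3
2 0 5
8 4 1

Answer: 6, 7, 3, 2, 0, 5, 8, 4, 1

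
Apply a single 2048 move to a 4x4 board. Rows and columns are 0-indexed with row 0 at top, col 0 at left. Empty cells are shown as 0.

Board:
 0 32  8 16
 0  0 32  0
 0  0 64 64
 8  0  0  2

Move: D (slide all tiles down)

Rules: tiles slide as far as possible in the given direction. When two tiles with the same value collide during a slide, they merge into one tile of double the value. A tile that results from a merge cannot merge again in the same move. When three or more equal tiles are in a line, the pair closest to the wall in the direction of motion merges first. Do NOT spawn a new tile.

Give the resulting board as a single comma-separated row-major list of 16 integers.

Slide down:
col 0: [0, 0, 0, 8] -> [0, 0, 0, 8]
col 1: [32, 0, 0, 0] -> [0, 0, 0, 32]
col 2: [8, 32, 64, 0] -> [0, 8, 32, 64]
col 3: [16, 0, 64, 2] -> [0, 16, 64, 2]

Answer: 0, 0, 0, 0, 0, 0, 8, 16, 0, 0, 32, 64, 8, 32, 64, 2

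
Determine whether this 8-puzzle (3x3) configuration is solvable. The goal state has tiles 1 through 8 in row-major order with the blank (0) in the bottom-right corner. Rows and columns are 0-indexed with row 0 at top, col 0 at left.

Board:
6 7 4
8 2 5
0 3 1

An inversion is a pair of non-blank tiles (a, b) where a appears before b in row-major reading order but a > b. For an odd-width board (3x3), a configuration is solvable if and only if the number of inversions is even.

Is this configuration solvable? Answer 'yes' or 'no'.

Inversions (pairs i<j in row-major order where tile[i] > tile[j] > 0): 21
21 is odd, so the puzzle is not solvable.

Answer: no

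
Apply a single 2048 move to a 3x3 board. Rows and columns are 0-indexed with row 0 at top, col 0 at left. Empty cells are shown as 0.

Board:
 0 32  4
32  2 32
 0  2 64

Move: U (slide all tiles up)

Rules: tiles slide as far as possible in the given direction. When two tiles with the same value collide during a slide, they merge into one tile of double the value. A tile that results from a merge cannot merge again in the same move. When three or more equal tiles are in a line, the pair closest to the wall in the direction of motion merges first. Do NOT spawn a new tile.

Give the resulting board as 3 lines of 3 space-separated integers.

Answer: 32 32  4
 0  4 32
 0  0 64

Derivation:
Slide up:
col 0: [0, 32, 0] -> [32, 0, 0]
col 1: [32, 2, 2] -> [32, 4, 0]
col 2: [4, 32, 64] -> [4, 32, 64]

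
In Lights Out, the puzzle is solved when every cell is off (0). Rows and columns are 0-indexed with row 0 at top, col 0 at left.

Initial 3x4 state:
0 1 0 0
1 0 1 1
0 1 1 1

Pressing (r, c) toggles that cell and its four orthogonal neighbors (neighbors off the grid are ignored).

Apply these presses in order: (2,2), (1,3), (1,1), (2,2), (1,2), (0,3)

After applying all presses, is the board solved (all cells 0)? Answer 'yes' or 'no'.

After press 1 at (2,2):
0 1 0 0
1 0 0 1
0 0 0 0

After press 2 at (1,3):
0 1 0 1
1 0 1 0
0 0 0 1

After press 3 at (1,1):
0 0 0 1
0 1 0 0
0 1 0 1

After press 4 at (2,2):
0 0 0 1
0 1 1 0
0 0 1 0

After press 5 at (1,2):
0 0 1 1
0 0 0 1
0 0 0 0

After press 6 at (0,3):
0 0 0 0
0 0 0 0
0 0 0 0

Lights still on: 0

Answer: yes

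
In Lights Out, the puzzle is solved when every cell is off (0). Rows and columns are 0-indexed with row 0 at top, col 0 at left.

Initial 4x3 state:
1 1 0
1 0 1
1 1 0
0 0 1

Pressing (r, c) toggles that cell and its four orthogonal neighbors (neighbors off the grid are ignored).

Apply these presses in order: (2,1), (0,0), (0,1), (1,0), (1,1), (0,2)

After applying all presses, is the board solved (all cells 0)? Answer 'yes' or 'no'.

Answer: no

Derivation:
After press 1 at (2,1):
1 1 0
1 1 1
0 0 1
0 1 1

After press 2 at (0,0):
0 0 0
0 1 1
0 0 1
0 1 1

After press 3 at (0,1):
1 1 1
0 0 1
0 0 1
0 1 1

After press 4 at (1,0):
0 1 1
1 1 1
1 0 1
0 1 1

After press 5 at (1,1):
0 0 1
0 0 0
1 1 1
0 1 1

After press 6 at (0,2):
0 1 0
0 0 1
1 1 1
0 1 1

Lights still on: 7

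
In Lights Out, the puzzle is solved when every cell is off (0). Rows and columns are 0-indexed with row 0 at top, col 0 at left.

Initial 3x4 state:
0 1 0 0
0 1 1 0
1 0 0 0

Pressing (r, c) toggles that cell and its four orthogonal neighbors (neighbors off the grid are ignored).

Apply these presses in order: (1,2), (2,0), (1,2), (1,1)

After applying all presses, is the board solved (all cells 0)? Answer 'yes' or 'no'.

After press 1 at (1,2):
0 1 1 0
0 0 0 1
1 0 1 0

After press 2 at (2,0):
0 1 1 0
1 0 0 1
0 1 1 0

After press 3 at (1,2):
0 1 0 0
1 1 1 0
0 1 0 0

After press 4 at (1,1):
0 0 0 0
0 0 0 0
0 0 0 0

Lights still on: 0

Answer: yes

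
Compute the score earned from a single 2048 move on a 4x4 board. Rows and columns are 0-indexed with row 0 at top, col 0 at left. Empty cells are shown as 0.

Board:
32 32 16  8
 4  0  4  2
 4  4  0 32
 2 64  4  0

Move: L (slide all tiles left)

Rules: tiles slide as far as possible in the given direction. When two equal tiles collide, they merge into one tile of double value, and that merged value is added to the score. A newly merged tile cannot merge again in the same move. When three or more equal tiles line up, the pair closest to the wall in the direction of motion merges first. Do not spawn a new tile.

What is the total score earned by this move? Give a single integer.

Answer: 80

Derivation:
Slide left:
row 0: [32, 32, 16, 8] -> [64, 16, 8, 0]  score +64 (running 64)
row 1: [4, 0, 4, 2] -> [8, 2, 0, 0]  score +8 (running 72)
row 2: [4, 4, 0, 32] -> [8, 32, 0, 0]  score +8 (running 80)
row 3: [2, 64, 4, 0] -> [2, 64, 4, 0]  score +0 (running 80)
Board after move:
64 16  8  0
 8  2  0  0
 8 32  0  0
 2 64  4  0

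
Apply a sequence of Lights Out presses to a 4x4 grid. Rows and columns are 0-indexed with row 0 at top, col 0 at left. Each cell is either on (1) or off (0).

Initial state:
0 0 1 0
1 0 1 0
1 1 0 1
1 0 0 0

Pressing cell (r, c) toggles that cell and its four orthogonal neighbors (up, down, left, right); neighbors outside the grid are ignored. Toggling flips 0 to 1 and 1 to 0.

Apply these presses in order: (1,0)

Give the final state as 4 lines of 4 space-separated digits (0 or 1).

After press 1 at (1,0):
1 0 1 0
0 1 1 0
0 1 0 1
1 0 0 0

Answer: 1 0 1 0
0 1 1 0
0 1 0 1
1 0 0 0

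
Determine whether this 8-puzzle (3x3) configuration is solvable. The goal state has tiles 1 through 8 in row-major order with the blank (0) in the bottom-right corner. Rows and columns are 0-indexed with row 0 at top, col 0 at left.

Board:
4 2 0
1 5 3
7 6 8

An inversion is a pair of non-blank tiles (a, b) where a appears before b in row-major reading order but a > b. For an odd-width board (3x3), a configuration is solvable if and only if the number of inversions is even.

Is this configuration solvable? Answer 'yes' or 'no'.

Answer: yes

Derivation:
Inversions (pairs i<j in row-major order where tile[i] > tile[j] > 0): 6
6 is even, so the puzzle is solvable.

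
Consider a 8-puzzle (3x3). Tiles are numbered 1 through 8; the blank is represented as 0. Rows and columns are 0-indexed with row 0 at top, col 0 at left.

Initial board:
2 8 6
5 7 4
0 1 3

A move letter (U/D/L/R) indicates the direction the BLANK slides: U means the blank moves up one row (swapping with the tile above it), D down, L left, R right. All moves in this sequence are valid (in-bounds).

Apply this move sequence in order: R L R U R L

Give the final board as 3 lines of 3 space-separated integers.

Answer: 2 8 6
5 0 4
1 7 3

Derivation:
After move 1 (R):
2 8 6
5 7 4
1 0 3

After move 2 (L):
2 8 6
5 7 4
0 1 3

After move 3 (R):
2 8 6
5 7 4
1 0 3

After move 4 (U):
2 8 6
5 0 4
1 7 3

After move 5 (R):
2 8 6
5 4 0
1 7 3

After move 6 (L):
2 8 6
5 0 4
1 7 3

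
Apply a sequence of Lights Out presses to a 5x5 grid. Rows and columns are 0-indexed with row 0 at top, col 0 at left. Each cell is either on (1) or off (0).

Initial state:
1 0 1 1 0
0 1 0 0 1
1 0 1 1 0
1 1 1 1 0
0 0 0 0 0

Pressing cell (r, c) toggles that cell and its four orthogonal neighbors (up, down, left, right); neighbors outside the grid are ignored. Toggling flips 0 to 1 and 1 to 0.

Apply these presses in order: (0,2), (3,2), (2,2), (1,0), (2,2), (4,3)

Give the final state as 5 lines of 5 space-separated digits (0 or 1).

After press 1 at (0,2):
1 1 0 0 0
0 1 1 0 1
1 0 1 1 0
1 1 1 1 0
0 0 0 0 0

After press 2 at (3,2):
1 1 0 0 0
0 1 1 0 1
1 0 0 1 0
1 0 0 0 0
0 0 1 0 0

After press 3 at (2,2):
1 1 0 0 0
0 1 0 0 1
1 1 1 0 0
1 0 1 0 0
0 0 1 0 0

After press 4 at (1,0):
0 1 0 0 0
1 0 0 0 1
0 1 1 0 0
1 0 1 0 0
0 0 1 0 0

After press 5 at (2,2):
0 1 0 0 0
1 0 1 0 1
0 0 0 1 0
1 0 0 0 0
0 0 1 0 0

After press 6 at (4,3):
0 1 0 0 0
1 0 1 0 1
0 0 0 1 0
1 0 0 1 0
0 0 0 1 1

Answer: 0 1 0 0 0
1 0 1 0 1
0 0 0 1 0
1 0 0 1 0
0 0 0 1 1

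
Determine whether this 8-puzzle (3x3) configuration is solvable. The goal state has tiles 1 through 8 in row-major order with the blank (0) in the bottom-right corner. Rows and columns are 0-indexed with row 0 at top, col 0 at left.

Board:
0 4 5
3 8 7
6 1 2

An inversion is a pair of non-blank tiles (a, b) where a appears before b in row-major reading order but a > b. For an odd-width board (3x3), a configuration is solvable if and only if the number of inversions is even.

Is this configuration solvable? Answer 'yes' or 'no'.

Answer: no

Derivation:
Inversions (pairs i<j in row-major order where tile[i] > tile[j] > 0): 17
17 is odd, so the puzzle is not solvable.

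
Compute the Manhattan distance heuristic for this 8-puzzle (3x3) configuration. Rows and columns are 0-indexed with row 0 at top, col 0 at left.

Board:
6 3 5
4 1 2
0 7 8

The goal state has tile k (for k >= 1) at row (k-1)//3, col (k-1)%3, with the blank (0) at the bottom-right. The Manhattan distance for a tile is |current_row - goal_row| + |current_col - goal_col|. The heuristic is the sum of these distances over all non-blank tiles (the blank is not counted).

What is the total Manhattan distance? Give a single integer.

Tile 6: at (0,0), goal (1,2), distance |0-1|+|0-2| = 3
Tile 3: at (0,1), goal (0,2), distance |0-0|+|1-2| = 1
Tile 5: at (0,2), goal (1,1), distance |0-1|+|2-1| = 2
Tile 4: at (1,0), goal (1,0), distance |1-1|+|0-0| = 0
Tile 1: at (1,1), goal (0,0), distance |1-0|+|1-0| = 2
Tile 2: at (1,2), goal (0,1), distance |1-0|+|2-1| = 2
Tile 7: at (2,1), goal (2,0), distance |2-2|+|1-0| = 1
Tile 8: at (2,2), goal (2,1), distance |2-2|+|2-1| = 1
Sum: 3 + 1 + 2 + 0 + 2 + 2 + 1 + 1 = 12

Answer: 12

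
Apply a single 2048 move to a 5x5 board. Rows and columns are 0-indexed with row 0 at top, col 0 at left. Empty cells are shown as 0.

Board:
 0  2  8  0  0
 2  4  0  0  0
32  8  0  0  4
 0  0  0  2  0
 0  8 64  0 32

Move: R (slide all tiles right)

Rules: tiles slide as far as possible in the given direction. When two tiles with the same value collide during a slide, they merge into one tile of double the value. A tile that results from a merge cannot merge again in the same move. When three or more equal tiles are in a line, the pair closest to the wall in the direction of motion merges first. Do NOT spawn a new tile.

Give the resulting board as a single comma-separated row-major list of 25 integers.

Slide right:
row 0: [0, 2, 8, 0, 0] -> [0, 0, 0, 2, 8]
row 1: [2, 4, 0, 0, 0] -> [0, 0, 0, 2, 4]
row 2: [32, 8, 0, 0, 4] -> [0, 0, 32, 8, 4]
row 3: [0, 0, 0, 2, 0] -> [0, 0, 0, 0, 2]
row 4: [0, 8, 64, 0, 32] -> [0, 0, 8, 64, 32]

Answer: 0, 0, 0, 2, 8, 0, 0, 0, 2, 4, 0, 0, 32, 8, 4, 0, 0, 0, 0, 2, 0, 0, 8, 64, 32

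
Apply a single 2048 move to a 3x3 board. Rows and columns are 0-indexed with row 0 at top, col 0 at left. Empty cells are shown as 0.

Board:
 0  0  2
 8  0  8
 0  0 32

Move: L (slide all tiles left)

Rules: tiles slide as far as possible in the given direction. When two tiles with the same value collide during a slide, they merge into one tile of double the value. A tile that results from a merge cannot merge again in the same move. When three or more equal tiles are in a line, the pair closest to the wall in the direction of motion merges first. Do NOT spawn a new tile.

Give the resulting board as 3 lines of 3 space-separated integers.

Answer:  2  0  0
16  0  0
32  0  0

Derivation:
Slide left:
row 0: [0, 0, 2] -> [2, 0, 0]
row 1: [8, 0, 8] -> [16, 0, 0]
row 2: [0, 0, 32] -> [32, 0, 0]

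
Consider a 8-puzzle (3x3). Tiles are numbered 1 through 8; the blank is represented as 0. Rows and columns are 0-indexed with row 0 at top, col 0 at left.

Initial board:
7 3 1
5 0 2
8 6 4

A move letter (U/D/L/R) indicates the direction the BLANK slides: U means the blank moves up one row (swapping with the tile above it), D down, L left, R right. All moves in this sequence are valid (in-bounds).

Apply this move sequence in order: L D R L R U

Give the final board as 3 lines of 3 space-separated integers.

After move 1 (L):
7 3 1
0 5 2
8 6 4

After move 2 (D):
7 3 1
8 5 2
0 6 4

After move 3 (R):
7 3 1
8 5 2
6 0 4

After move 4 (L):
7 3 1
8 5 2
0 6 4

After move 5 (R):
7 3 1
8 5 2
6 0 4

After move 6 (U):
7 3 1
8 0 2
6 5 4

Answer: 7 3 1
8 0 2
6 5 4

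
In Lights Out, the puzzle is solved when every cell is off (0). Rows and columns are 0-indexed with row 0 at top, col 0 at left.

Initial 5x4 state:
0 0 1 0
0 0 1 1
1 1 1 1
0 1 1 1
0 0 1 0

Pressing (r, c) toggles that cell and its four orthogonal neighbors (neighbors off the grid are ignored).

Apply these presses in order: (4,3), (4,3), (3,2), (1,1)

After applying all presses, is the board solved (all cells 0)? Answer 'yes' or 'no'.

After press 1 at (4,3):
0 0 1 0
0 0 1 1
1 1 1 1
0 1 1 0
0 0 0 1

After press 2 at (4,3):
0 0 1 0
0 0 1 1
1 1 1 1
0 1 1 1
0 0 1 0

After press 3 at (3,2):
0 0 1 0
0 0 1 1
1 1 0 1
0 0 0 0
0 0 0 0

After press 4 at (1,1):
0 1 1 0
1 1 0 1
1 0 0 1
0 0 0 0
0 0 0 0

Lights still on: 7

Answer: no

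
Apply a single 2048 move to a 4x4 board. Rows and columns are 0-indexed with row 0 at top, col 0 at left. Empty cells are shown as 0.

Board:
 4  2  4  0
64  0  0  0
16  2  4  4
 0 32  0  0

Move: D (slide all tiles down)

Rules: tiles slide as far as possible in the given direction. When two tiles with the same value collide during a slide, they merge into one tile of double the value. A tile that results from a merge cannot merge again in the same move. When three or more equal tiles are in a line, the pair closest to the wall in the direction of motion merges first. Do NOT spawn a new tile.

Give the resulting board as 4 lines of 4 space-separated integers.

Slide down:
col 0: [4, 64, 16, 0] -> [0, 4, 64, 16]
col 1: [2, 0, 2, 32] -> [0, 0, 4, 32]
col 2: [4, 0, 4, 0] -> [0, 0, 0, 8]
col 3: [0, 0, 4, 0] -> [0, 0, 0, 4]

Answer:  0  0  0  0
 4  0  0  0
64  4  0  0
16 32  8  4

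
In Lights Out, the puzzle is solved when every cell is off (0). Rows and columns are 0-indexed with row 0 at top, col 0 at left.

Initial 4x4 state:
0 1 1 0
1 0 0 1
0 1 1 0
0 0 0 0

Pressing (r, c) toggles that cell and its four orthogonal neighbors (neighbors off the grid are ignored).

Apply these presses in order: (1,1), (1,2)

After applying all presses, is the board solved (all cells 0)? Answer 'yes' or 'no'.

Answer: yes

Derivation:
After press 1 at (1,1):
0 0 1 0
0 1 1 1
0 0 1 0
0 0 0 0

After press 2 at (1,2):
0 0 0 0
0 0 0 0
0 0 0 0
0 0 0 0

Lights still on: 0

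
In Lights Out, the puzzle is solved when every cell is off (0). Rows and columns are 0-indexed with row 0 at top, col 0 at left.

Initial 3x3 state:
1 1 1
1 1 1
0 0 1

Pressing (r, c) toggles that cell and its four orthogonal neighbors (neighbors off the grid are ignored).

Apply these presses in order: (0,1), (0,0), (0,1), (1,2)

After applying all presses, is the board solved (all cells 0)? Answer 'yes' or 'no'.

After press 1 at (0,1):
0 0 0
1 0 1
0 0 1

After press 2 at (0,0):
1 1 0
0 0 1
0 0 1

After press 3 at (0,1):
0 0 1
0 1 1
0 0 1

After press 4 at (1,2):
0 0 0
0 0 0
0 0 0

Lights still on: 0

Answer: yes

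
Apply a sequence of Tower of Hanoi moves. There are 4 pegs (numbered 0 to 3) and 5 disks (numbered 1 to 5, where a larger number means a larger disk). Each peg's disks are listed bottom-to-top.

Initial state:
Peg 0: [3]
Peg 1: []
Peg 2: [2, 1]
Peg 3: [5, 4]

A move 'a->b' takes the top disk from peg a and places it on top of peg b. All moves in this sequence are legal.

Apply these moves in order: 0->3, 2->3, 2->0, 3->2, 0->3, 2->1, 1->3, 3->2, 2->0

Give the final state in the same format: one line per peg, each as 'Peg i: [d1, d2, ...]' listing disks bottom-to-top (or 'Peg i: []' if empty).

Answer: Peg 0: [1]
Peg 1: []
Peg 2: []
Peg 3: [5, 4, 3, 2]

Derivation:
After move 1 (0->3):
Peg 0: []
Peg 1: []
Peg 2: [2, 1]
Peg 3: [5, 4, 3]

After move 2 (2->3):
Peg 0: []
Peg 1: []
Peg 2: [2]
Peg 3: [5, 4, 3, 1]

After move 3 (2->0):
Peg 0: [2]
Peg 1: []
Peg 2: []
Peg 3: [5, 4, 3, 1]

After move 4 (3->2):
Peg 0: [2]
Peg 1: []
Peg 2: [1]
Peg 3: [5, 4, 3]

After move 5 (0->3):
Peg 0: []
Peg 1: []
Peg 2: [1]
Peg 3: [5, 4, 3, 2]

After move 6 (2->1):
Peg 0: []
Peg 1: [1]
Peg 2: []
Peg 3: [5, 4, 3, 2]

After move 7 (1->3):
Peg 0: []
Peg 1: []
Peg 2: []
Peg 3: [5, 4, 3, 2, 1]

After move 8 (3->2):
Peg 0: []
Peg 1: []
Peg 2: [1]
Peg 3: [5, 4, 3, 2]

After move 9 (2->0):
Peg 0: [1]
Peg 1: []
Peg 2: []
Peg 3: [5, 4, 3, 2]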